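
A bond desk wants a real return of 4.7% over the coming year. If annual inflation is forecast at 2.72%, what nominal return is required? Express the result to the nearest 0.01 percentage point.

By the Fisher equation, 1 + r_nom = (1 + 4.7%)(1 + 2.72%) = 1.047 × 1.0272 = 1.0754784.
So r_nom = 7.54784%.

7.55%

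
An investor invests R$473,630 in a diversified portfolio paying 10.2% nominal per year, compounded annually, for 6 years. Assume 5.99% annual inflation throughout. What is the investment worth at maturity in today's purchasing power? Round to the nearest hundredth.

Nominal value at maturity: R$473,630 × (1 + 10.2%)^6 ≈ R$848,259.57.
Price-level factor over 6 years: (1 + 5.99%)^6 ≈ 1.4177163663.
The maturity value deflated by that factor is the answer in today's purchasing power.

R$598,328.12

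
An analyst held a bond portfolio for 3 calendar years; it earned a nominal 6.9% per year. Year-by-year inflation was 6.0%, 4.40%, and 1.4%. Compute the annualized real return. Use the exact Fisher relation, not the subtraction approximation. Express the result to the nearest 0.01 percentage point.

2.87%

Cumulative inflation factor: 1.060 × 1.0440 × 1.014 ≈ 1.12213.
Nominal growth factor: 1.22161. Real growth factor = 1.22161 / 1.12213 ≈ 1.08865.
Annualized: 1.08865^(1/3) − 1 ≈ 0.02872.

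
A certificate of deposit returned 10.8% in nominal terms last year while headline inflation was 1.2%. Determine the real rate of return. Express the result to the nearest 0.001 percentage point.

Real return via the Fisher equation: (1 + 10.8%)/(1 + 1.2%) − 1 = 1.108/1.012 − 1 ≈ 0.09486.

9.486%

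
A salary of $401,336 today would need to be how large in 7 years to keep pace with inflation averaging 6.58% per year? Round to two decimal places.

$626,957.54

Cumulative price-level factor: (1+6.58%)^7 ≈ 1.5621761797.
The nominal amount required is $401,336 scaled up by that factor.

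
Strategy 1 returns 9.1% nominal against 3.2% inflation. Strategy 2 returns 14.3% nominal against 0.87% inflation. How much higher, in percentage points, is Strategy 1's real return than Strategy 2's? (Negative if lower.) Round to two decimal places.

Strategy 1 real return: 1.091/1.032 − 1 = 5.717%.
Strategy 2 real return: 1.143/1.0087 − 1 = 13.314%.
Difference: 5.717 − 13.314 = -7.597 pp.

-7.60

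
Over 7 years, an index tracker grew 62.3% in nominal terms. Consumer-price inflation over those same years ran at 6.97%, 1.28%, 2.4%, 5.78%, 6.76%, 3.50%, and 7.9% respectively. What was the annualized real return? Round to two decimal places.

2.14%

Cumulative inflation factor: 1.0697 × 1.0128 × 1.024 × 1.0578 × 1.0676 × 1.0350 × 1.079 ≈ 1.39913.
Nominal growth factor: 1.62300. Real growth factor = 1.62300 / 1.39913 ≈ 1.16000.
Annualized: 1.16000^(1/7) − 1 ≈ 0.02143.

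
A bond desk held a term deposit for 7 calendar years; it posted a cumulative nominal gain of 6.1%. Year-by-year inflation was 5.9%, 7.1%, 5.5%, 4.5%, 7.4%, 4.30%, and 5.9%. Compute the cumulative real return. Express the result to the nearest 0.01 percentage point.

Cumulative inflation factor: 1.059 × 1.071 × 1.055 × 1.045 × 1.074 × 1.0430 × 1.059 ≈ 1.48333.
Nominal growth factor: 1.06100. Real growth factor = 1.06100 / 1.48333 ≈ 0.71528.
Total real return ≈ -28.4719%.

-28.47%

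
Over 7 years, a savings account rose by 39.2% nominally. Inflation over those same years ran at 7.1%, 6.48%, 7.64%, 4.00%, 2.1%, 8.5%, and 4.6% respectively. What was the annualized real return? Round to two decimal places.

-0.87%

Cumulative inflation factor: 1.071 × 1.0648 × 1.0764 × 1.0400 × 1.021 × 1.085 × 1.046 ≈ 1.47928.
Nominal growth factor: 1.39200. Real growth factor = 1.39200 / 1.47928 ≈ 0.94100.
Annualized: 0.94100^(1/7) − 1 ≈ -0.00865.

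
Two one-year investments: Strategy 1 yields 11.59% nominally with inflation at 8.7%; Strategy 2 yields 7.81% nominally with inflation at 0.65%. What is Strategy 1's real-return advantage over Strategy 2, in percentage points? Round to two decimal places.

-4.46

Strategy 1 real return: 1.1159/1.087 − 1 = 2.659%.
Strategy 2 real return: 1.0781/1.0065 − 1 = 7.114%.
Difference: 2.659 − 7.114 = -4.455 pp.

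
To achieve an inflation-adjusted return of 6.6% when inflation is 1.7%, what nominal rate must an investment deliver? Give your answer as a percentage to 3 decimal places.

8.412%

By the Fisher equation, 1 + r_nom = (1 + 6.6%)(1 + 1.7%) = 1.066 × 1.017 = 1.084122.
So r_nom = 8.4122%.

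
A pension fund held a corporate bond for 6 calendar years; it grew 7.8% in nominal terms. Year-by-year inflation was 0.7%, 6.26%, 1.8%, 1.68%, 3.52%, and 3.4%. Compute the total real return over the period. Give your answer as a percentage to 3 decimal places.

Cumulative inflation factor: 1.007 × 1.0626 × 1.018 × 1.0168 × 1.0352 × 1.034 ≈ 1.18557.
Nominal growth factor: 1.07800. Real growth factor = 1.07800 / 1.18557 ≈ 0.90927.
Total real return ≈ -9.0733%.

-9.073%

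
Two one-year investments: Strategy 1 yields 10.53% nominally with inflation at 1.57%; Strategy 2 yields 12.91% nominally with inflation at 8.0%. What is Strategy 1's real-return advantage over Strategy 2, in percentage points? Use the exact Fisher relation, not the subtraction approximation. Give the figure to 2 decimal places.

4.28

Strategy 1 real return: 1.1053/1.0157 − 1 = 8.822%.
Strategy 2 real return: 1.1291/1.080 − 1 = 4.546%.
Difference: 8.822 − 4.546 = 4.276 pp.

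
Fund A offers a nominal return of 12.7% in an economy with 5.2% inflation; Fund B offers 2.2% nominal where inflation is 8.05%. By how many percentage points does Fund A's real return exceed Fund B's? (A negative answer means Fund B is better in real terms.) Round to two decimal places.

Fund A real return: 1.127/1.052 − 1 = 7.129%.
Fund B real return: 1.022/1.0805 − 1 = -5.414%.
Difference: 7.129 − (-5.414) = 12.543 pp.

12.54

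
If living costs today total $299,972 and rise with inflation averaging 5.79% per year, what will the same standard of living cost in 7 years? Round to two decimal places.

$444,828.94

Cumulative price-level factor: (1+5.79%)^7 ≈ 1.4829015527.
Multiplying $299,972 by the price-level factor gives the future nominal sum.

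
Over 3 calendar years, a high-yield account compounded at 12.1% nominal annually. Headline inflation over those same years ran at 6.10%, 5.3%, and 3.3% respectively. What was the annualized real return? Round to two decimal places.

Cumulative inflation factor: 1.0610 × 1.053 × 1.033 ≈ 1.15410.
Nominal growth factor: 1.40869. Real growth factor = 1.40869 / 1.15410 ≈ 1.22060.
Annualized: 1.22060^(1/3) − 1 ≈ 0.06870.

6.87%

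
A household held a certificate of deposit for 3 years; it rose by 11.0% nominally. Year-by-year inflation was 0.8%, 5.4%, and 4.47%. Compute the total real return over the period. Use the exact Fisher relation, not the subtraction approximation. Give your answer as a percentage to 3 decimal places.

Cumulative inflation factor: 1.008 × 1.054 × 1.0447 ≈ 1.10992.
Nominal growth factor: 1.11000. Real growth factor = 1.11000 / 1.10992 ≈ 1.00007.
Total real return ≈ 0.0070%.

0.007%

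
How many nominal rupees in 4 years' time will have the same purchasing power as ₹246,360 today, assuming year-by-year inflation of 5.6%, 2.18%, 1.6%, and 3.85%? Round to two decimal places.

₹280,478.92

Cumulative price-level factor: 1.056 × 1.0218 × 1.016 × 1.0385 ≈ 1.1384921104.
The nominal amount required is ₹246,360 scaled up by that factor.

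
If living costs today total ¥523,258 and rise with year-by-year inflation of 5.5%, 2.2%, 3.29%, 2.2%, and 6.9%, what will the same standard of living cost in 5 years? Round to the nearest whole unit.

Cumulative price-level factor: 1.055 × 1.022 × 1.0329 × 1.022 × 1.069 ≈ 1.2167188429.
The nominal amount required is ¥523,258 scaled up by that factor.

¥636,658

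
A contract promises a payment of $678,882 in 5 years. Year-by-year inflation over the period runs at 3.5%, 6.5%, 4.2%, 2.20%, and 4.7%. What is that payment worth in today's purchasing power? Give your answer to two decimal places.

Price-level factor over 5 years: 1.035 × 1.065 × 1.042 × 1.0220 × 1.047 ≈ 1.2290095399.
Purchasing power today: $678,882 divided by that factor.

$552,381.39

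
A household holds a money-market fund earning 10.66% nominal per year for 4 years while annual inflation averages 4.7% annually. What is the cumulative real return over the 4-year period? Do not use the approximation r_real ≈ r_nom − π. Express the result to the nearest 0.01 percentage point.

24.79%

The annual real rate is (1+10.66%)/(1+4.7%) − 1 = 5.6925%.
Compounded over 4 years: (1 + 0.056925)^4 − 1 ≈ 0.24789.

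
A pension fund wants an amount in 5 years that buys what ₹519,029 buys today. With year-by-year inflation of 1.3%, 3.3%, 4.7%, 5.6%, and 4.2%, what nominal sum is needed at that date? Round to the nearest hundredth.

₹625,719.53

Cumulative price-level factor: 1.013 × 1.033 × 1.047 × 1.056 × 1.042 ≈ 1.2055579344.
Multiplying ₹519,029 by the price-level factor gives the future nominal sum.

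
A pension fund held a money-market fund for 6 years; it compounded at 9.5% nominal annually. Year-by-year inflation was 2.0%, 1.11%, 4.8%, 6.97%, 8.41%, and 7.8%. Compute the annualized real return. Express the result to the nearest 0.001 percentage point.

Cumulative inflation factor: 1.020 × 1.0111 × 1.048 × 1.0697 × 1.0841 × 1.078 ≈ 1.35116.
Nominal growth factor: 1.72379. Real growth factor = 1.72379 / 1.35116 ≈ 1.27579.
Annualized: 1.27579^(1/6) − 1 ≈ 0.04143.

4.143%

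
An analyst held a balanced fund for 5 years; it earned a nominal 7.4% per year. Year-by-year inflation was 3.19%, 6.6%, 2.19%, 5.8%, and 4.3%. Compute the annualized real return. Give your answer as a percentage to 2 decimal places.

Cumulative inflation factor: 1.0319 × 1.066 × 1.0219 × 1.058 × 1.043 ≈ 1.24043.
Nominal growth factor: 1.42896. Real growth factor = 1.42896 / 1.24043 ≈ 1.15199.
Annualized: 1.15199^(1/5) − 1 ≈ 0.02870.

2.87%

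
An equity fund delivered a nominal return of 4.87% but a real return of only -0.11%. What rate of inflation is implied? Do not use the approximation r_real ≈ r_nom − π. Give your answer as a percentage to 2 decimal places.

4.99%

From (1+r_nom) = (1+r_real)(1+π), we get 1+π = (1 + 4.87%)/(1 − 0.11%) = 1.0487/0.9989 ≈ 1.04985.
So π ≈ 4.9855%.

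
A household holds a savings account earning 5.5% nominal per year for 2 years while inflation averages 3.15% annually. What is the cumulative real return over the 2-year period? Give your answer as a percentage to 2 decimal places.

The annual real rate is (1+5.5%)/(1+3.15%) − 1 = 2.2782%.
Compounded over 2 years: (1 + 0.022782)^2 − 1 ≈ 0.04608.

4.61%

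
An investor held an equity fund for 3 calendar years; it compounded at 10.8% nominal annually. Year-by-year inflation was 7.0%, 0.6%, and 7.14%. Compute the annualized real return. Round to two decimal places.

Cumulative inflation factor: 1.070 × 1.006 × 1.0714 ≈ 1.15328.
Nominal growth factor: 1.36025. Real growth factor = 1.36025 / 1.15328 ≈ 1.17947.
Annualized: 1.17947^(1/3) − 1 ≈ 0.05656.

5.66%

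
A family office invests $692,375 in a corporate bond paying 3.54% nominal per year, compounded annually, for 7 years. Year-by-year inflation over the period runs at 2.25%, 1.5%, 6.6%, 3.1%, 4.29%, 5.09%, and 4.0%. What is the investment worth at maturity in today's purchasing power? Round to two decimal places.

$679,384.88

Nominal value at maturity: $692,375 × (1 + 3.54%)^7 ≈ $883,280.22.
Price-level factor over 7 years: 1.0225 × 1.015 × 1.066 × 1.031 × 1.0429 × 1.0509 × 1.040 ≈ 1.3001175707.
The maturity value deflated by that factor is the answer in today's purchasing power.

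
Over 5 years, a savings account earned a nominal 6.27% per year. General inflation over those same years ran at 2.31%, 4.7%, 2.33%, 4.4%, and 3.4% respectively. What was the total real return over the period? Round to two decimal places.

14.54%

Cumulative inflation factor: 1.0231 × 1.047 × 1.0233 × 1.044 × 1.034 ≈ 1.18328.
Nominal growth factor: 1.35536. Real growth factor = 1.35536 / 1.18328 ≈ 1.14542.
Total real return ≈ 14.5420%.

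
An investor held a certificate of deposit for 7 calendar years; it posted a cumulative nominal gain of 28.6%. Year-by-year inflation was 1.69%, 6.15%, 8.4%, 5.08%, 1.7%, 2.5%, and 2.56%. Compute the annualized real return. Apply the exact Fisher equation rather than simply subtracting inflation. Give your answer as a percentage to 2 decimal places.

Cumulative inflation factor: 1.0169 × 1.0615 × 1.084 × 1.0508 × 1.017 × 1.025 × 1.0256 ≈ 1.31453.
Nominal growth factor: 1.28600. Real growth factor = 1.28600 / 1.31453 ≈ 0.97830.
Annualized: 0.97830^(1/7) − 1 ≈ -0.00313.

-0.31%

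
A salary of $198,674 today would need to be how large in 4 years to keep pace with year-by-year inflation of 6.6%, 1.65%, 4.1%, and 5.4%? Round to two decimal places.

Cumulative price-level factor: 1.066 × 1.0165 × 1.041 × 1.054 ≈ 1.1889290210.
Multiplying $198,674 by the price-level factor gives the future nominal sum.

$236,209.28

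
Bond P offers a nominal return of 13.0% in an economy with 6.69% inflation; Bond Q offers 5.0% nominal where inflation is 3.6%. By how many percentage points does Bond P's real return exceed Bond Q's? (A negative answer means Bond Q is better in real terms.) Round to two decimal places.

4.56

Bond P real return: 1.130/1.0669 − 1 = 5.914%.
Bond Q real return: 1.050/1.036 − 1 = 1.351%.
Difference: 5.914 − 1.351 = 4.563 pp.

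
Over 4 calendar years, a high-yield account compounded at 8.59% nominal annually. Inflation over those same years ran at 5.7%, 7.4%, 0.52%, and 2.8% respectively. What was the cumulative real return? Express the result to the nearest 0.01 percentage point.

18.53%

Cumulative inflation factor: 1.057 × 1.074 × 1.0052 × 1.028 ≈ 1.17307.
Nominal growth factor: 1.39046. Real growth factor = 1.39046 / 1.17307 ≈ 1.18532.
Total real return ≈ 18.5317%.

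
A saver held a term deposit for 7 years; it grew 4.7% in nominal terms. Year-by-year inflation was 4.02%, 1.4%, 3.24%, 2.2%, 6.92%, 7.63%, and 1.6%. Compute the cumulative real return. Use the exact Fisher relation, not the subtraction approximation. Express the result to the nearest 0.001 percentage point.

-19.535%

Cumulative inflation factor: 1.0402 × 1.014 × 1.0324 × 1.022 × 1.0692 × 1.0763 × 1.016 ≈ 1.30119.
Nominal growth factor: 1.04700. Real growth factor = 1.04700 / 1.30119 ≈ 0.80465.
Total real return ≈ -19.5350%.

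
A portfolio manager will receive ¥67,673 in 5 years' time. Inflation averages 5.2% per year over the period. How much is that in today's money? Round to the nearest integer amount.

Price-level factor over 5 years: (1 + 5.2%)^5 ≈ 1.2884830183.
Purchasing power today: ¥67,673 divided by that factor.

¥52,521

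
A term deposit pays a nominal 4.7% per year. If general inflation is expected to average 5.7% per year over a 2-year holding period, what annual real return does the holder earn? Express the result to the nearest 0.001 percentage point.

-0.946%

With constant rates the annual real return is the same each year: (1+4.7%)/(1+5.7%) − 1 = -0.00946.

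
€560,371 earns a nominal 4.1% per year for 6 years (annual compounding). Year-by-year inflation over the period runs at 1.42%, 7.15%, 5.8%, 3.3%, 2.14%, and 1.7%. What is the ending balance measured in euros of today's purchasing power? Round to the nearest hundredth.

€578,044.74

Nominal value at maturity: €560,371 × (1 + 4.1%)^6 ≈ €713,148.59.
Price-level factor over 6 years: 1.0142 × 1.0715 × 1.058 × 1.033 × 1.0214 × 1.017 ≈ 1.2337256021.
Dividing the nominal maturity value by the price-level factor gives the value in today's money.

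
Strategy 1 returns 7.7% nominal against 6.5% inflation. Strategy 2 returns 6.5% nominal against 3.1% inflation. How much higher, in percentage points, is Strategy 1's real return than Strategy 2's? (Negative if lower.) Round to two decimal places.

Strategy 1 real return: 1.077/1.065 − 1 = 1.127%.
Strategy 2 real return: 1.065/1.031 − 1 = 3.298%.
Difference: 1.127 − 3.298 = -2.171 pp.

-2.17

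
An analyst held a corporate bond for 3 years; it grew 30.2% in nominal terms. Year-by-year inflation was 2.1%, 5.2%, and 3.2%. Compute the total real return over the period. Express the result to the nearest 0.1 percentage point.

Cumulative inflation factor: 1.021 × 1.052 × 1.032 ≈ 1.10846.
Nominal growth factor: 1.30200. Real growth factor = 1.30200 / 1.10846 ≈ 1.17460.
Total real return ≈ 17.4599%.

17.5%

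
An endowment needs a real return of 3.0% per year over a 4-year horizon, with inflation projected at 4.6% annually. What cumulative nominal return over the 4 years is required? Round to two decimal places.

Required annual nominal rate: (1+3.0%)(1+4.6%) − 1 = 7.738%.
Cumulative over 4 years: (1 + 0.07738)^4 − 1 ≈ 0.34734.

34.73%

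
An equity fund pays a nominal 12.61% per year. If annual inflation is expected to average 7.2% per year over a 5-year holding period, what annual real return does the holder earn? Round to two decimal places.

With constant rates the annual real return is the same each year: (1+12.61%)/(1+7.2%) − 1 = 0.05047.

5.05%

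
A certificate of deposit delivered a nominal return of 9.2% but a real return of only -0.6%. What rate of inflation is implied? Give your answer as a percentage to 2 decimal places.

9.86%

From (1+r_nom) = (1+r_real)(1+π), we get 1+π = (1 + 9.2%)/(1 − 0.6%) = 1.092/0.994 ≈ 1.09859.
So π ≈ 9.8592%.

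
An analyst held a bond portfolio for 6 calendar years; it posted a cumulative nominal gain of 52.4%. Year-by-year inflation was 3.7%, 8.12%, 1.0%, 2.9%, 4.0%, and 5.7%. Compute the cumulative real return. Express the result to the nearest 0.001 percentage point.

18.975%

Cumulative inflation factor: 1.037 × 1.0812 × 1.010 × 1.029 × 1.040 × 1.057 ≈ 1.28094.
Nominal growth factor: 1.52400. Real growth factor = 1.52400 / 1.28094 ≈ 1.18975.
Total real return ≈ 18.9748%.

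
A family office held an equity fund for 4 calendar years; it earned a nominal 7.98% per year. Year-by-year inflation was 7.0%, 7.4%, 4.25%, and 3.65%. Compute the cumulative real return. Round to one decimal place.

Cumulative inflation factor: 1.070 × 1.074 × 1.0425 × 1.0365 ≈ 1.24175.
Nominal growth factor: 1.35948. Real growth factor = 1.35948 / 1.24175 ≈ 1.09481.
Total real return ≈ 9.4813%.

9.5%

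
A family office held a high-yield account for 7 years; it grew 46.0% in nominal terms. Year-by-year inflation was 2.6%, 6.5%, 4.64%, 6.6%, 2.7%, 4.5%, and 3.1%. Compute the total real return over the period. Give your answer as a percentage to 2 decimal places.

8.26%

Cumulative inflation factor: 1.026 × 1.065 × 1.0464 × 1.066 × 1.027 × 1.045 × 1.031 ≈ 1.34864.
Nominal growth factor: 1.46000. Real growth factor = 1.46000 / 1.34864 ≈ 1.08257.
Total real return ≈ 8.2569%.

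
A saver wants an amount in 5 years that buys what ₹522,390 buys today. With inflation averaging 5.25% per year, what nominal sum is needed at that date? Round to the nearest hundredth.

Cumulative price-level factor: (1+5.25%)^5 ≈ 1.2915479147.
The nominal amount required is ₹522,390 scaled up by that factor.

₹674,691.72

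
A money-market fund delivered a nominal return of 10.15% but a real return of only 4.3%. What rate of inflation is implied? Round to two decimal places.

From (1+r_nom) = (1+r_real)(1+π), we get 1+π = (1 + 10.15%)/(1 + 4.3%) = 1.1015/1.043 ≈ 1.05609.
So π ≈ 5.6088%.

5.61%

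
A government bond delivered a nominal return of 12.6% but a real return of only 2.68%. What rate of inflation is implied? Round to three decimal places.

9.661%

From (1+r_nom) = (1+r_real)(1+π), we get 1+π = (1 + 12.6%)/(1 + 2.68%) = 1.126/1.0268 ≈ 1.09661.
So π ≈ 9.6611%.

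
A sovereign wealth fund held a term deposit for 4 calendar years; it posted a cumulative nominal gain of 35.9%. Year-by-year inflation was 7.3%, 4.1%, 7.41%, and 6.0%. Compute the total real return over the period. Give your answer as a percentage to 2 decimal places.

Cumulative inflation factor: 1.073 × 1.041 × 1.0741 × 1.060 ≈ 1.27175.
Nominal growth factor: 1.35900. Real growth factor = 1.35900 / 1.27175 ≈ 1.06861.
Total real return ≈ 6.8608%.

6.86%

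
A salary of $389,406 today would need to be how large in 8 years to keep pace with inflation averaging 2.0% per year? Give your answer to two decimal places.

Cumulative price-level factor: (1+2.0%)^8 ≈ 1.1716593810.
Multiplying $389,406 by the price-level factor gives the future nominal sum.

$456,251.19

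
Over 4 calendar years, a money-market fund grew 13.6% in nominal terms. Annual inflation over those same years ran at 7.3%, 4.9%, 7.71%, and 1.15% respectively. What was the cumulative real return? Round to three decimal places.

Cumulative inflation factor: 1.073 × 1.049 × 1.0771 × 1.0115 ≈ 1.22630.
Nominal growth factor: 1.13600. Real growth factor = 1.13600 / 1.22630 ≈ 0.92636.
Total real return ≈ -7.3637%.

-7.364%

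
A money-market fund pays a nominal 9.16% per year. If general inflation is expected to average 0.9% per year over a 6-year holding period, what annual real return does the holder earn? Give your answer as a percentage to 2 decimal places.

8.19%

With constant rates the annual real return is the same each year: (1+9.16%)/(1+0.9%) − 1 = 0.08186.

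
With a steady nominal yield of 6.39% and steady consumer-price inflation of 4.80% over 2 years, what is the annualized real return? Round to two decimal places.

1.52%

With constant rates the annual real return is the same each year: (1+6.39%)/(1+4.80%) − 1 = 0.01517.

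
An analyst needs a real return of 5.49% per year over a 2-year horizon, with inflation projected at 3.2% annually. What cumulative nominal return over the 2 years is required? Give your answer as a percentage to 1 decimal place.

Required annual nominal rate: (1+5.49%)(1+3.2%) − 1 = 8.86568%.
Cumulative over 2 years: (1 + 0.0886568)^2 − 1 ≈ 0.18517.

18.5%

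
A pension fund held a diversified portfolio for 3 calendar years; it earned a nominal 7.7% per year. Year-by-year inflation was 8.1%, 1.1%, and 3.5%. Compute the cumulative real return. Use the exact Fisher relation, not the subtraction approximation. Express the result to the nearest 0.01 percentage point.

Cumulative inflation factor: 1.081 × 1.011 × 1.035 ≈ 1.13114.
Nominal growth factor: 1.24924. Real growth factor = 1.24924 / 1.13114 ≈ 1.10441.
Total real return ≈ 10.4409%.

10.44%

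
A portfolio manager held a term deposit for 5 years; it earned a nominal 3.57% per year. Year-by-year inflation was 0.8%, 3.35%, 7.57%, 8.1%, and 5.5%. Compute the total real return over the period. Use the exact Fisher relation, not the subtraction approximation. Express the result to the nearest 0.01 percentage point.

Cumulative inflation factor: 1.008 × 1.0335 × 1.0757 × 1.081 × 1.055 ≈ 1.27803.
Nominal growth factor: 1.19171. Real growth factor = 1.19171 / 1.27803 ≈ 0.93246.
Total real return ≈ -6.7541%.

-6.75%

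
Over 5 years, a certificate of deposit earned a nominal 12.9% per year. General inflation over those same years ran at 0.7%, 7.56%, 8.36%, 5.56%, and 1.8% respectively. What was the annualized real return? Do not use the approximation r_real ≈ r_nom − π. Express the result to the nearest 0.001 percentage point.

7.779%

Cumulative inflation factor: 1.007 × 1.0756 × 1.0836 × 1.0556 × 1.018 ≈ 1.26124.
Nominal growth factor: 1.83430. Real growth factor = 1.83430 / 1.26124 ≈ 1.45436.
Annualized: 1.45436^(1/5) − 1 ≈ 0.07779.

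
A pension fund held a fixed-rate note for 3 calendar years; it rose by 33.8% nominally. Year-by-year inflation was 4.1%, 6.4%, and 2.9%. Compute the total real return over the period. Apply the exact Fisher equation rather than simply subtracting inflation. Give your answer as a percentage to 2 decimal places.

Cumulative inflation factor: 1.041 × 1.064 × 1.029 ≈ 1.13975.
Nominal growth factor: 1.33800. Real growth factor = 1.33800 / 1.13975 ≈ 1.17395.
Total real return ≈ 17.3947%.

17.39%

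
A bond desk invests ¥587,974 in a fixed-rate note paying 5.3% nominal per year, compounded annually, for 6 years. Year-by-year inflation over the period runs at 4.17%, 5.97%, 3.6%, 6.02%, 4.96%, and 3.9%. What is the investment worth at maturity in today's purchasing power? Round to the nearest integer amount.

¥606,200

Nominal value at maturity: ¥587,974 × (1 + 5.3%)^6 ≈ ¥801,546.
Price-level factor over 6 years: 1.0417 × 1.0597 × 1.036 × 1.0602 × 1.0496 × 1.039 ≈ 1.3222467962.
Dividing the nominal maturity value by the price-level factor gives the value in today's money.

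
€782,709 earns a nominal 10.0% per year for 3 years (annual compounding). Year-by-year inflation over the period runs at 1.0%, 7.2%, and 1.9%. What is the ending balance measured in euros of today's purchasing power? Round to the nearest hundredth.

Nominal value at maturity: €782,709 × (1 + 10.0%)^3 ≈ €1,041,785.68.
Price-level factor over 3 years: 1.010 × 1.072 × 1.019 = 1.10329168.
The maturity value deflated by that factor is the answer in today's purchasing power.

€944,252.28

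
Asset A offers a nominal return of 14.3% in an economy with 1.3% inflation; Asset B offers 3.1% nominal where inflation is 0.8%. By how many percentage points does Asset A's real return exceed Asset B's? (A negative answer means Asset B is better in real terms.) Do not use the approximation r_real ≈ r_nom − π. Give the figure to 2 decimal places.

Asset A real return: 1.143/1.013 − 1 = 12.833%.
Asset B real return: 1.031/1.008 − 1 = 2.282%.
Difference: 12.833 − 2.282 = 10.551 pp.

10.55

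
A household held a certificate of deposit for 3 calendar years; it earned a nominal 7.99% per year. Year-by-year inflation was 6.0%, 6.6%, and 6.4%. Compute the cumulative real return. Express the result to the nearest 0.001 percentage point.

4.748%

Cumulative inflation factor: 1.060 × 1.066 × 1.064 ≈ 1.20228.
Nominal growth factor: 1.25936. Real growth factor = 1.25936 / 1.20228 ≈ 1.04748.
Total real return ≈ 4.7480%.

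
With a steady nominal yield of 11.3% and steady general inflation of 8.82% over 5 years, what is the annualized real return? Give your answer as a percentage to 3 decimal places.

2.279%

With constant rates the annual real return is the same each year: (1+11.3%)/(1+8.82%) − 1 = 0.02279.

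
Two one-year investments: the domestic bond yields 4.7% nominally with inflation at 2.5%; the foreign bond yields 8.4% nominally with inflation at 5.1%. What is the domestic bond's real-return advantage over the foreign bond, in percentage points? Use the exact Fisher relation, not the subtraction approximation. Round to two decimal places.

-0.99

The domestic bond real return: 1.047/1.025 − 1 = 2.146%.
The foreign bond real return: 1.084/1.051 − 1 = 3.140%.
Difference: 2.146 − 3.140 = -0.994 pp.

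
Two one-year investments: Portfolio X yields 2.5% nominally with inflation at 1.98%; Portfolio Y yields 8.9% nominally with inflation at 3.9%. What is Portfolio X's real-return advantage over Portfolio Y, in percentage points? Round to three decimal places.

-4.302

Portfolio X real return: 1.025/1.0198 − 1 = 0.5099%.
Portfolio Y real return: 1.089/1.039 − 1 = 4.8123%.
Difference: 0.5099 − 4.8123 = -4.3024 pp.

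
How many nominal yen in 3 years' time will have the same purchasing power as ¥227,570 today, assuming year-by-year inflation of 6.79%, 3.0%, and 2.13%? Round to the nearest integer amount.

Cumulative price-level factor: 1.0679 × 1.030 × 1.0213 = 1.1233656581.
Multiplying ¥227,570 by the price-level factor gives the future nominal sum.

¥255,644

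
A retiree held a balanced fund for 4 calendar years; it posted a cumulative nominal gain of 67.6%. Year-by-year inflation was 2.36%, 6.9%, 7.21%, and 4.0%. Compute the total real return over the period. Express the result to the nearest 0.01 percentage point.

37.37%

Cumulative inflation factor: 1.0236 × 1.069 × 1.0721 × 1.040 ≈ 1.22005.
Nominal growth factor: 1.67600. Real growth factor = 1.67600 / 1.22005 ≈ 1.37372.
Total real return ≈ 37.3717%.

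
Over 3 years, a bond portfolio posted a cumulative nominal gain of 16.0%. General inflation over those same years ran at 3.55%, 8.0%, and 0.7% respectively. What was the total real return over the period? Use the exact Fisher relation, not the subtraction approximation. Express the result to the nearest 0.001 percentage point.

3.004%

Cumulative inflation factor: 1.0355 × 1.080 × 1.007 ≈ 1.12617.
Nominal growth factor: 1.16000. Real growth factor = 1.16000 / 1.12617 ≈ 1.03004.
Total real return ≈ 3.0041%.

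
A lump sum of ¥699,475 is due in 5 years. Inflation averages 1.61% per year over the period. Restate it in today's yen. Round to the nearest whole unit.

¥645,788

Price-level factor over 5 years: (1 + 1.61%)^5 ≈ 1.0831341698.
Purchasing power today: ¥699,475 divided by that factor.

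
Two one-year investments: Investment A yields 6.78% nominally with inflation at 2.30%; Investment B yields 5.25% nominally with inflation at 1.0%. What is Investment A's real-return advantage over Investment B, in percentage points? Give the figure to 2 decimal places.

0.17

Investment A real return: 1.0678/1.0230 − 1 = 4.379%.
Investment B real return: 1.0525/1.010 − 1 = 4.208%.
Difference: 4.379 − 4.208 = 0.171 pp.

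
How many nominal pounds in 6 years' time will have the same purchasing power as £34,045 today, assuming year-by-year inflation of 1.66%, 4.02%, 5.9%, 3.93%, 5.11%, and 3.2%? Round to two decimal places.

£42,981.44

Cumulative price-level factor: 1.0166 × 1.0402 × 1.059 × 1.0393 × 1.0511 × 1.032 ≈ 1.2624889208.
Multiplying £34,045 by the price-level factor gives the future nominal sum.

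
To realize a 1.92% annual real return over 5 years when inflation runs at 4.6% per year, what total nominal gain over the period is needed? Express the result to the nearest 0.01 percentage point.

37.71%

Required annual nominal rate: (1+1.92%)(1+4.6%) − 1 = 6.60832%.
Cumulative over 5 years: (1 + 0.0660832)^5 − 1 ≈ 0.37707.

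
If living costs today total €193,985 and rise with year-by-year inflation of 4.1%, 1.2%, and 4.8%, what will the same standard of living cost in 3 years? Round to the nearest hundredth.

€214,171.00

Cumulative price-level factor: 1.041 × 1.012 × 1.048 = 1.104059616.
The nominal amount required is €193,985 scaled up by that factor.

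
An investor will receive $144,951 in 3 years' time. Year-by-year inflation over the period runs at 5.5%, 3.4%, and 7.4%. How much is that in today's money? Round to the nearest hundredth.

Price-level factor over 3 years: 1.055 × 1.034 × 1.074 = 1.17159438.
Purchasing power today: $144,951 divided by that factor.

$123,721.15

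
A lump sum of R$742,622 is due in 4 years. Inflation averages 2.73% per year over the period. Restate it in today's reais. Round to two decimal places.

Price-level factor over 4 years: (1 + 2.73%)^4 ≈ 1.1137536811.
Purchasing power today: R$742,622 divided by that factor.

R$666,774.00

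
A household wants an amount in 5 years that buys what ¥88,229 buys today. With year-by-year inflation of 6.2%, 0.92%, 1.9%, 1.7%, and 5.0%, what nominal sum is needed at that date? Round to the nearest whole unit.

¥102,896

Cumulative price-level factor: 1.062 × 1.0092 × 1.019 × 1.017 × 1.050 ≈ 1.1662353321.
The nominal amount required is ¥88,229 scaled up by that factor.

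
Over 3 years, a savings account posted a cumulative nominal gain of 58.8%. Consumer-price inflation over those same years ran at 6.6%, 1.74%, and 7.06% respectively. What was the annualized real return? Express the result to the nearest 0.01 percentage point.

Cumulative inflation factor: 1.066 × 1.0174 × 1.0706 ≈ 1.16112.
Nominal growth factor: 1.58800. Real growth factor = 1.58800 / 1.16112 ≈ 1.36765.
Annualized: 1.36765^(1/3) − 1 ≈ 0.11000.

11.00%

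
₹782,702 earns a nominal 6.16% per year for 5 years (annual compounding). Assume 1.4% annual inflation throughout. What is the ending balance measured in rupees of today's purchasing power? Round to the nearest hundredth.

Nominal value at maturity: ₹782,702 × (1 + 6.16%)^5 ≈ ₹1,055,360.88.
Price-level factor over 5 years: (1 + 1.4%)^5 ≈ 1.0719876326.
The maturity value deflated by that factor is the answer in today's purchasing power.

₹984,489.79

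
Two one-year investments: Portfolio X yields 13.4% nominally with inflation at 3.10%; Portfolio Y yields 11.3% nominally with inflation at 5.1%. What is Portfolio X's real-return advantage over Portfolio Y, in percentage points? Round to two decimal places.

4.09

Portfolio X real return: 1.134/1.0310 − 1 = 9.990%.
Portfolio Y real return: 1.113/1.051 − 1 = 5.899%.
Difference: 9.990 − 5.899 = 4.091 pp.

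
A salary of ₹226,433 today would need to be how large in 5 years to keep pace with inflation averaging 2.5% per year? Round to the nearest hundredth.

₹256,188.16

Cumulative price-level factor: (1+2.5%)^5 ≈ 1.1314082129.
Multiplying ₹226,433 by the price-level factor gives the future nominal sum.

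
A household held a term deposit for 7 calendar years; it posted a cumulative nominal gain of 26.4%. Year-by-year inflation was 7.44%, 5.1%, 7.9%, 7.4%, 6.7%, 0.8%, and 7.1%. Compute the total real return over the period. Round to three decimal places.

-16.143%

Cumulative inflation factor: 1.0744 × 1.051 × 1.079 × 1.074 × 1.067 × 1.008 × 1.071 ≈ 1.50733.
Nominal growth factor: 1.26400. Real growth factor = 1.26400 / 1.50733 ≈ 0.83857.
Total real return ≈ -16.1432%.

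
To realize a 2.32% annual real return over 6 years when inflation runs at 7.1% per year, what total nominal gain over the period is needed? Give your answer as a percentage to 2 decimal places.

73.18%

Required annual nominal rate: (1+2.32%)(1+7.1%) − 1 = 9.58472%.
Cumulative over 6 years: (1 + 0.0958472)^6 − 1 ≈ 0.73181.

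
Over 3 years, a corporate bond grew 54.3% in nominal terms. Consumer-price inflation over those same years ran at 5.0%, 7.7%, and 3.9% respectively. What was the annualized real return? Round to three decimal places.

9.509%

Cumulative inflation factor: 1.050 × 1.077 × 1.039 ≈ 1.17495.
Nominal growth factor: 1.54300. Real growth factor = 1.54300 / 1.17495 ≈ 1.31324.
Annualized: 1.31324^(1/3) − 1 ≈ 0.09509.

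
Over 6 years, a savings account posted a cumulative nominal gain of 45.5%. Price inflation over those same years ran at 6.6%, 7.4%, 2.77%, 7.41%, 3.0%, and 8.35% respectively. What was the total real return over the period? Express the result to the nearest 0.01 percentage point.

3.16%

Cumulative inflation factor: 1.066 × 1.074 × 1.0277 × 1.0741 × 1.030 × 1.0835 ≈ 1.41039.
Nominal growth factor: 1.45500. Real growth factor = 1.45500 / 1.41039 ≈ 1.03163.
Total real return ≈ 3.1631%.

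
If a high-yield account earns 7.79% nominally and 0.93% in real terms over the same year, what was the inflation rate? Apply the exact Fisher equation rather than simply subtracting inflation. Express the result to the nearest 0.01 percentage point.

From (1+r_nom) = (1+r_real)(1+π), we get 1+π = (1 + 7.79%)/(1 + 0.93%) = 1.0779/1.0093 ≈ 1.06797.
So π ≈ 6.7968%.

6.80%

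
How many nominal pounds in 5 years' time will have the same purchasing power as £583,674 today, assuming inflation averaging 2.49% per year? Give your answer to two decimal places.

Cumulative price-level factor: (1+2.49%)^5 ≈ 1.1308564141.
The nominal amount required is £583,674 scaled up by that factor.

£660,051.49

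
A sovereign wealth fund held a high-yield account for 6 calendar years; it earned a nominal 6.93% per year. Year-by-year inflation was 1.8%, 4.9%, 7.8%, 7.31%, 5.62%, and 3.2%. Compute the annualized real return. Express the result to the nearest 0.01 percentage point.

Cumulative inflation factor: 1.018 × 1.049 × 1.078 × 1.0731 × 1.0562 × 1.032 ≈ 1.34651.
Nominal growth factor: 1.49485. Real growth factor = 1.49485 / 1.34651 ≈ 1.11017.
Annualized: 1.11017^(1/6) − 1 ≈ 0.01757.

1.76%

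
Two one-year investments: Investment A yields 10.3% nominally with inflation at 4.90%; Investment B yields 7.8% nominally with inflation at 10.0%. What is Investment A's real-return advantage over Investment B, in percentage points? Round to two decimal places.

7.15

Investment A real return: 1.103/1.0490 − 1 = 5.148%.
Investment B real return: 1.078/1.100 − 1 = -2.000%.
Difference: 5.148 − (-2.000) = 7.148 pp.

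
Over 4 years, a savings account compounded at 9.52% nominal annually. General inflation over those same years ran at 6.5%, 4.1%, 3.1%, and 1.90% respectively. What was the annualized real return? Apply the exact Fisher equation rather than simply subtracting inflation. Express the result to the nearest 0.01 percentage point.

5.42%

Cumulative inflation factor: 1.065 × 1.041 × 1.031 × 1.0190 ≈ 1.16475.
Nominal growth factor: 1.43871. Real growth factor = 1.43871 / 1.16475 ≈ 1.23521.
Annualized: 1.23521^(1/4) − 1 ≈ 0.05423.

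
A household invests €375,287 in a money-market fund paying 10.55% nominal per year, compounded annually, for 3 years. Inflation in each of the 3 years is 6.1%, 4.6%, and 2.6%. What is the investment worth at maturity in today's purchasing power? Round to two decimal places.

€445,292.45

Nominal value at maturity: €375,287 × (1 + 10.55%)^3 ≈ €507,037.13.
Price-level factor over 3 years: 1.061 × 1.046 × 1.026 = 1.138660956.
Dividing the nominal maturity value by the price-level factor gives the value in today's money.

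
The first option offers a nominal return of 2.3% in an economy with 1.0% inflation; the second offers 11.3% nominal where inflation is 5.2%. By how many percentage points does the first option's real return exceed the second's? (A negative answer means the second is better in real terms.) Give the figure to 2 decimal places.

The first option real return: 1.023/1.010 − 1 = 1.287%.
The second real return: 1.113/1.052 − 1 = 5.798%.
Difference: 1.287 − 5.798 = -4.511 pp.

-4.51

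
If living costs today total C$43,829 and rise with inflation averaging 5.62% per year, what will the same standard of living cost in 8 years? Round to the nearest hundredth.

C$67,878.29

Cumulative price-level factor: (1+5.62%)^8 ≈ 1.5487071565.
Multiplying C$43,829 by the price-level factor gives the future nominal sum.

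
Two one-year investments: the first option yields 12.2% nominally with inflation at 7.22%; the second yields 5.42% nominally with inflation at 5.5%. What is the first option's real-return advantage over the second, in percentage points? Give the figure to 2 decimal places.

4.72

The first option real return: 1.122/1.0722 − 1 = 4.645%.
The second real return: 1.0542/1.055 − 1 = -0.076%.
Difference: 4.645 − (-0.076) = 4.721 pp.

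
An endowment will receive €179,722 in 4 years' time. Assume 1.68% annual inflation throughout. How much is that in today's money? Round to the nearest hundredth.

€168,135.37

Price-level factor over 4 years: (1 + 1.68%)^4 ≈ 1.0689124862.
Purchasing power today: €179,722 divided by that factor.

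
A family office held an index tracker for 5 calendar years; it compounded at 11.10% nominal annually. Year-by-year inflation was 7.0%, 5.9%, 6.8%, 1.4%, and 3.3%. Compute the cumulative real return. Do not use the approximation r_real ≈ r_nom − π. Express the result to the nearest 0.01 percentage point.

33.53%

Cumulative inflation factor: 1.070 × 1.059 × 1.068 × 1.014 × 1.033 ≈ 1.26762.
Nominal growth factor: 1.69266. Real growth factor = 1.69266 / 1.26762 ≈ 1.33531.
Total real return ≈ 33.5307%.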